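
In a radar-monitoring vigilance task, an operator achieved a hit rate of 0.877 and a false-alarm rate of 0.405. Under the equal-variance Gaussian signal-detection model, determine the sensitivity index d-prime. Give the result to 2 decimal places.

z(H) = 1.160
z(FA) = -0.240
d' = z(H) − z(FA) = 1.160 − (-0.240) = 1.400

d-prime = 1.40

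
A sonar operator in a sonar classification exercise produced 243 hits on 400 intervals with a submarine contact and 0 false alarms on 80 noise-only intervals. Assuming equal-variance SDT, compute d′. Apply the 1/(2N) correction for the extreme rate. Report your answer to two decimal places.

d′ = 2.77

The false-alarm rate is 0/80 = 0, so apply the 1/(2N) correction: FA → 1/(2·80) = 0.00625.
z(H) = z(0.60750) = 0.273
z(FA) = z(0.00625) = -2.498
d' = 0.273 − (-2.498) = 2.771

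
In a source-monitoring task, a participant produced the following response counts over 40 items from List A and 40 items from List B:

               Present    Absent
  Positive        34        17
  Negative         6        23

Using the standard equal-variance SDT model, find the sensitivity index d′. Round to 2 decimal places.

H = 34/40 = 0.8500
FA = 17/40 = 0.4250
z(H) = 1.0364
z(FA) = -0.1891
d' = z(H) − z(FA) = 1.0364 − (-0.1891) = 1.2255

d′ = 1.23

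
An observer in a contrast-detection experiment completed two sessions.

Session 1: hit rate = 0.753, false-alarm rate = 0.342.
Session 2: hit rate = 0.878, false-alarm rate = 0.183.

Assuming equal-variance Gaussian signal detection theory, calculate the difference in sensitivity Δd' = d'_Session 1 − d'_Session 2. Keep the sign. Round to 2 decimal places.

Session 1: z(0.753) = 0.684, z(0.342) = -0.407, d' = 1.091
Session 2: z(0.878) = 1.165, z(0.183) = -0.904, d' = 2.069
Δd' = d'_Session 1 − d'_Session 2 = 1.091 − 2.069 = -0.978
Session 2 has the higher sensitivity.

Δd' = -0.98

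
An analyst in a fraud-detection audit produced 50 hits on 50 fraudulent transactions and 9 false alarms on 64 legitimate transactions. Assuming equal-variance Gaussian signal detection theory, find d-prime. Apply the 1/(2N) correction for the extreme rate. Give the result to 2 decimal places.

d-prime = 3.40

The hit rate is 50/50 = 1, so apply the 1/(2N) correction: H → 1 − 1/(2·50) = 0.99000.
z(H) = z(0.99000) = 2.326
z(FA) = z(0.14062) = -1.078
d' = 2.326 − (-1.078) = 3.404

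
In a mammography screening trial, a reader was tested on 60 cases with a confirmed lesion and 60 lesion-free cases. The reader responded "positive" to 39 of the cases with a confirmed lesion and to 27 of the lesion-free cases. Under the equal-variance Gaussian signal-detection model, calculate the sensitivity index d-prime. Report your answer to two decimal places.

d-prime = 0.51

H = 39/60 = 0.6500
FA = 27/60 = 0.4500
z(H) = z(0.6500) = 0.3853
z(FA) = z(0.4500) = -0.1257
d' = z(H) − z(FA) = 0.3853 − (-0.1257) = 0.5110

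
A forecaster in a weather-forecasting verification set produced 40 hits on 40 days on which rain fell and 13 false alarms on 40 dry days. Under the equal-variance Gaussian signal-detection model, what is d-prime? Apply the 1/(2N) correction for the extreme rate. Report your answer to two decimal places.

d-prime = 2.70

The hit rate is 40/40 = 1, so apply the 1/(2N) correction: H → 1 − 1/(2·40) = 0.98750.
z(H) = z(0.98750) = 2.241
z(FA) = z(0.32500) = -0.454
d' = 2.241 − (-0.454) = 2.695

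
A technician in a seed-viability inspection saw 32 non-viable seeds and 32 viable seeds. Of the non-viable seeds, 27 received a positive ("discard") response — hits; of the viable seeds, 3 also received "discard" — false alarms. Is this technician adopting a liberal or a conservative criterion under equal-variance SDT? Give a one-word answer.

conservative

z(H) = 1.010, z(FA) = -1.318
c = −½·(z(H) + z(FA)) = 0.154
c > 0 → conservative criterion (biased toward responding “no”).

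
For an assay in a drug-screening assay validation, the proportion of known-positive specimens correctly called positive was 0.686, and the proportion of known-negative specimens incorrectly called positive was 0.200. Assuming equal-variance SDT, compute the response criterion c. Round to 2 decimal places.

c = 0.18

z(0.686) = 0.485, z(0.200) = -0.842
c = −½·[z(H) + z(FA)] = −0.5 × (0.485 + (-0.842)) = 0.1785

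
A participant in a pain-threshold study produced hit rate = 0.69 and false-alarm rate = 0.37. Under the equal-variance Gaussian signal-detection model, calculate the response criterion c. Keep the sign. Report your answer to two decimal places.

z(H) = z(0.69) = 0.496
z(FA) = z(0.37) = -0.332
c = −½·[z(H) + z(FA)] = −0.5 × (0.496 + (-0.332)) = -0.082

c = -0.08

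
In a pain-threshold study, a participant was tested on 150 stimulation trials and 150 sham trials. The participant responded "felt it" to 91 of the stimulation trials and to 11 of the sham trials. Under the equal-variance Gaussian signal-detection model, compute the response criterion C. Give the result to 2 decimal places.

C = 0.59

H = 91/150 = 0.6067
FA = 11/150 = 0.0733
Φ⁻¹(0.6067) = 0.271, Φ⁻¹(0.0733) = -1.452
c = −½·[z(H) + z(FA)] = −0.5 × (0.271 + (-1.452)) = 0.5905
c > 0: the participant has a conservative response bias.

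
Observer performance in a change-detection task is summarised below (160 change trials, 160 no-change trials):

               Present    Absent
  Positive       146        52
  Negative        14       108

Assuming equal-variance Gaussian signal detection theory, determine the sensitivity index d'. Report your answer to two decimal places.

d' = 1.81

H = 146/160 = 0.9125
FA = 52/160 = 0.3250
z(H) = 1.3563
z(FA) = -0.4538
d' = z(H) − z(FA) = 1.3563 − (-0.4538) = 1.8101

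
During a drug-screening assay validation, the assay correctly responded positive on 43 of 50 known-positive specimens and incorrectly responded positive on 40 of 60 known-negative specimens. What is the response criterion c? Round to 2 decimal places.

c = -0.76

H = 43/50 = 0.8600
FA = 40/60 = 0.6667
Φ⁻¹(H) = Φ⁻¹(0.8600) = 1.080
Φ⁻¹(FA) = Φ⁻¹(0.6667) = 0.431
c = −½·[z(H) + z(FA)] = −0.5 × (1.080 + 0.431) = -0.7555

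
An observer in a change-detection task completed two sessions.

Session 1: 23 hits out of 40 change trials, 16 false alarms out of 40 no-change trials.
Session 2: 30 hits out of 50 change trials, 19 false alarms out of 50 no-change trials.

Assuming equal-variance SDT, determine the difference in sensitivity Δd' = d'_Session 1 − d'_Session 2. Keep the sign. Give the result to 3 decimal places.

Δd' = -0.116

Session 1: z(0.5750) = 0.1891, z(0.4000) = -0.2533, d' = 0.4424
Session 2: z(0.6000) = 0.2533, z(0.3800) = -0.3055, d' = 0.5588
Δd' = d'_Session 1 − d'_Session 2 = 0.4424 − 0.5588 = -0.1164
Session 2 has the higher sensitivity.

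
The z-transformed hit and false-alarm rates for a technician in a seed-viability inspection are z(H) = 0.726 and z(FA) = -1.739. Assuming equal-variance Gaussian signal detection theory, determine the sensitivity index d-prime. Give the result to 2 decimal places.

d-prime = 2.47

d' = z(H) − z(FA) = 0.726 − (-1.739) = 2.465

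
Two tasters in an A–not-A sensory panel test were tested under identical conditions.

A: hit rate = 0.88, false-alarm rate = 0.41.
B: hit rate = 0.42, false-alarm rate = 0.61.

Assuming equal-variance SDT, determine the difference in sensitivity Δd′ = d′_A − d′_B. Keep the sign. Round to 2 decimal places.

A: z(0.88) = 1.175, z(0.41) = -0.228, d' = 1.403
B: z(0.42) = -0.202, z(0.61) = 0.279, d' = -0.481
Δd' = d'_A − d'_B = 1.403 − (-0.481) = 1.884
A has the higher sensitivity.

Δd′ = 1.88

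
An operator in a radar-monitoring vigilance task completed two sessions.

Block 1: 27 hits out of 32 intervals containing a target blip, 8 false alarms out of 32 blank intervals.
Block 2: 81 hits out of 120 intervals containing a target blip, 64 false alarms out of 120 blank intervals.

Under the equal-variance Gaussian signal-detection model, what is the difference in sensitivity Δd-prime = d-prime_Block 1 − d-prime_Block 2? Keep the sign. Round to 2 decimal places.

Block 1: z(0.8438) = 1.010, z(0.2500) = -0.674, d' = 1.684
Block 2: z(0.6750) = 0.454, z(0.5333) = 0.084, d' = 0.370
Δd' = d'_Block 1 − d'_Block 2 = 1.684 − 0.370 = 1.314
Block 1 has the higher sensitivity.

Δd-prime = 1.31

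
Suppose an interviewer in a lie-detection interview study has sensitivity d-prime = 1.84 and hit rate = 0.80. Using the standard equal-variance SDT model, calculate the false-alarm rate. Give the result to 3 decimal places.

z(hit rate) = z(0.80) = 0.8416
z(FA) = z(H) − d' = 0.8416 − 1.84 = -0.9984
false-alarm rate = Φ(-0.9984) = 0.1590

false-alarm rate = 0.159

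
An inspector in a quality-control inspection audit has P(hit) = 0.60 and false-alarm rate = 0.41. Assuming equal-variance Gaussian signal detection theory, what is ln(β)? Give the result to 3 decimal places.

ln β = -0.006

z(H) = z(0.60) = 0.2533
z(FA) = z(0.41) = -0.2275
ln β = −½·[z(H)² − z(FA)²] = −0.5 × (0.0642 − 0.0518) = -0.0062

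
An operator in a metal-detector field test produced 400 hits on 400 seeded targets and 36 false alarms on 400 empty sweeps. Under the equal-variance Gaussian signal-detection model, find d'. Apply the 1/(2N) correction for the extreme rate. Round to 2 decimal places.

d' = 4.36

The hit rate is 400/400 = 1, so apply the 1/(2N) correction: H → 1 − 1/(2·400) = 0.99875.
z(H) = z(0.99875) = 3.023
z(FA) = z(0.09000) = -1.341
d' = 3.023 − (-1.341) = 4.364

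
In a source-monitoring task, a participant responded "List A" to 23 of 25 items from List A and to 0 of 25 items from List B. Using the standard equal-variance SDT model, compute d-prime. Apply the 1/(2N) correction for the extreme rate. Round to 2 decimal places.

d-prime = 3.46

The false-alarm rate is 0/25 = 0, so apply the 1/(2N) correction: FA → 1/(2·25) = 0.02000.
z(H) = z(0.92000) = 1.405
z(FA) = z(0.02000) = -2.054
d' = 1.405 − (-2.054) = 3.459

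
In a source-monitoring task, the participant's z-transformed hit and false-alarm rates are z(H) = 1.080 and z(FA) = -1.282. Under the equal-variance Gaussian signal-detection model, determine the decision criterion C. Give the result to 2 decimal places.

C = 0.10

c = −½·[z(H) + z(FA)] = −½·(1.080 + (-1.282)) = 0.101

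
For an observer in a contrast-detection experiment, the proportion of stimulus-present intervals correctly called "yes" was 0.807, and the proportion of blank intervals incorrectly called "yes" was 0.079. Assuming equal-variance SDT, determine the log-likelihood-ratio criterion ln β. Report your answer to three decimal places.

z(0.807) = 0.8669, z(0.079) = -1.4118
ln β = −½·[z(H)² − z(FA)²] = −0.5 × (0.7515 − 1.9932) = 0.62085

ln β = 0.621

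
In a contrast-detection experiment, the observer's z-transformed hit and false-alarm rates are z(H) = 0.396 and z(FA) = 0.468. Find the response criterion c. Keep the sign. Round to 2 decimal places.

c = −½·[z(H) + z(FA)] = −½·(0.396 + 0.468) = -0.432
c < 0: the observer has a liberal response bias.

c = -0.43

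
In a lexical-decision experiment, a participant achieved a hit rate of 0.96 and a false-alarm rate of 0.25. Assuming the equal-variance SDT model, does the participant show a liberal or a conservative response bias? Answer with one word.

z(H) = 1.751, z(FA) = -0.674
c = −½·(z(H) + z(FA)) = -0.5385
c < 0 → liberal criterion (biased toward responding “yes”).

liberal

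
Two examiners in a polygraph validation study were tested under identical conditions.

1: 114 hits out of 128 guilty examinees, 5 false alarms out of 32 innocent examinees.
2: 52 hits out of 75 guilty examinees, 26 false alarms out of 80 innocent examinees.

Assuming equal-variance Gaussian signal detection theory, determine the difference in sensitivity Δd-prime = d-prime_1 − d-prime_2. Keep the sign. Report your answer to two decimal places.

1: z(0.8906) = 1.230, z(0.1562) = -1.010, d' = 2.240
2: z(0.6933) = 0.505, z(0.3250) = -0.454, d' = 0.959
Δd' = d'_1 − d'_2 = 2.240 − 0.959 = 1.281
1 has the higher sensitivity.

Δd-prime = 1.28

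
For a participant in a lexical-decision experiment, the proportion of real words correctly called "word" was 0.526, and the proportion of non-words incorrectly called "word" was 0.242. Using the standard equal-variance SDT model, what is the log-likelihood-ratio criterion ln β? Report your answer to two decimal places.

ln β = 0.24

Φ⁻¹(H) = Φ⁻¹(0.526) = 0.065
Φ⁻¹(FA) = Φ⁻¹(0.242) = -0.700
ln β = −½·[z(H)² − z(FA)²] = −0.5 × (0.004 − 0.490) = 0.243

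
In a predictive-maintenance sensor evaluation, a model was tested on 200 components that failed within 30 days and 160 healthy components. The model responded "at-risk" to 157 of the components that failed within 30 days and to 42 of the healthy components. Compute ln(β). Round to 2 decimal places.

H = 157/200 = 0.7850
FA = 42/160 = 0.2625
z(0.7850) = 0.789, z(0.2625) = -0.636
ln β = −½·[z(H)² − z(FA)²] = −0.5 × (0.623 − 0.404) = -0.1095

ln β = -0.11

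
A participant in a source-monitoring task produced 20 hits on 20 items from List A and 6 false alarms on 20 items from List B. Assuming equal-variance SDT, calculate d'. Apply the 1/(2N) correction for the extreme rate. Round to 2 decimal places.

The hit rate is 20/20 = 1, so apply the 1/(2N) correction: H → 1 − 1/(2·20) = 0.97500.
z(H) = z(0.97500) = 1.960
z(FA) = z(0.30000) = -0.524
d' = 1.960 − (-0.524) = 2.484

d' = 2.48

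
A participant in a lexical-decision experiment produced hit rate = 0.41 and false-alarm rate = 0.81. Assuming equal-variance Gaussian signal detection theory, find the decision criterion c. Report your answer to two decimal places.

c = -0.33

z(H) = z(0.41) = -0.228
z(FA) = z(0.81) = 0.878
c = −½·[z(H) + z(FA)] = −0.5 × (-0.228 + 0.878) = -0.325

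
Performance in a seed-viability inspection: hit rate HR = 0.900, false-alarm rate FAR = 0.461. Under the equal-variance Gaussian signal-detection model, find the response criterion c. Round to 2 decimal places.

z(0.900) = 1.2816, z(0.461) = -0.0979
c = −½·[z(H) + z(FA)] = −0.5 × (1.2816 + (-0.0979)) = -0.59185

c = -0.59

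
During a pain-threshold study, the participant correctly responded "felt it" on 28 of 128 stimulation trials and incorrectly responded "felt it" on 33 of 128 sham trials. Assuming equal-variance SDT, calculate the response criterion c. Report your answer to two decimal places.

H = 28/128 = 0.2188
FA = 33/128 = 0.2578
Φ⁻¹(H) = Φ⁻¹(0.2188) = -0.7763
Φ⁻¹(FA) = Φ⁻¹(0.2578) = -0.6501
c = −½·[z(H) + z(FA)] = −0.5 × (-0.7763 + (-0.6501)) = 0.7132
c > 0: the participant has a conservative response bias.

c = 0.71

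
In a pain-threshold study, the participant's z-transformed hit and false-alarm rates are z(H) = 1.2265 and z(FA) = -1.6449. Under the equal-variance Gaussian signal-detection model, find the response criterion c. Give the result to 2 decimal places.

c = −½·[z(H) + z(FA)] = −½·(1.2265 + (-1.6449)) = 0.2092
c > 0: the participant has a conservative response bias.

c = 0.21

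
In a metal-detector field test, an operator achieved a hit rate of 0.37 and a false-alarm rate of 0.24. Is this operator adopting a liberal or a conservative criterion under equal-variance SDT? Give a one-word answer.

conservative

z(H) = -0.332, z(FA) = -0.706
c = −½·(z(H) + z(FA)) = 0.519
c > 0 → conservative criterion (biased toward responding “no”).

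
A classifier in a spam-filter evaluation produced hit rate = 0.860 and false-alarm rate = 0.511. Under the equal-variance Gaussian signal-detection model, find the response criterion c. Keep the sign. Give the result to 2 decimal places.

c = -0.55

z(H) = z(0.860) = 1.0803
z(FA) = z(0.511) = 0.0276
c = −½·[z(H) + z(FA)] = −0.5 × (1.0803 + 0.0276) = -0.55395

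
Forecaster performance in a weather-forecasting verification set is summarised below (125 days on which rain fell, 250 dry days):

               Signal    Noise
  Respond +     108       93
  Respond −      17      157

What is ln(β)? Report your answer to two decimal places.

ln β = -0.55

H = 108/125 = 0.8640
FA = 93/250 = 0.3720
Φ⁻¹(0.8640) = 1.098, Φ⁻¹(0.3720) = -0.327
ln β = −½·[z(H)² − z(FA)²] = −0.5 × (1.206 − 0.107) = -0.5495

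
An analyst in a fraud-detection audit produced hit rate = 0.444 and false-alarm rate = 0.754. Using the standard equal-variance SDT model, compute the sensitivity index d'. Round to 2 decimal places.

z(H) = -0.141
z(FA) = 0.687
d' = z(H) − z(FA) = -0.141 − 0.687 = -0.828

d' = -0.83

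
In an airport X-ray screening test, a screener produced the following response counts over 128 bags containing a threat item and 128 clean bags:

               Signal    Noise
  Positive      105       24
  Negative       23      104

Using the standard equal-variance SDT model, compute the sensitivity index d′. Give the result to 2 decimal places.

H = 105/128 = 0.8203
FA = 24/128 = 0.1875
z(H) = z(0.8203) = 0.9165
z(FA) = z(0.1875) = -0.8871
d' = z(H) − z(FA) = 0.9165 − (-0.8871) = 1.8036

d′ = 1.80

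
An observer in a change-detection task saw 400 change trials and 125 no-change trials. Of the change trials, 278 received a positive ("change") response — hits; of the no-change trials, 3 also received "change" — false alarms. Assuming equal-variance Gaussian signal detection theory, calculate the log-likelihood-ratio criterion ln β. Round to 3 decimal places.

ln β = 1.825

H = 278/400 = 0.6950
FA = 3/125 = 0.0240
z(0.6950) = 0.5101, z(0.0240) = -1.9774
ln β = −½·[z(H)² − z(FA)²] = −0.5 × (0.2602 − 3.9101) = 1.82495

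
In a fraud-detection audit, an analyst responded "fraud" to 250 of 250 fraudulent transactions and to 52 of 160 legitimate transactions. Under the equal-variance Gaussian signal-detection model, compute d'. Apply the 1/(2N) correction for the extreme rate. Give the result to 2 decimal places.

The hit rate is 250/250 = 1, so apply the 1/(2N) correction: H → 1 − 1/(2·250) = 0.99800.
z(H) = z(0.99800) = 2.878
z(FA) = z(0.32500) = -0.454
d' = 2.878 − (-0.454) = 3.332

d' = 3.33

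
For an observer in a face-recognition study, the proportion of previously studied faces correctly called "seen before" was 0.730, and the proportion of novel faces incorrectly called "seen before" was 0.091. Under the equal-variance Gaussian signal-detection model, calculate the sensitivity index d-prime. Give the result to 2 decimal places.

d-prime = 1.95

Φ⁻¹(H) = Φ⁻¹(0.730) = 0.613
Φ⁻¹(FA) = Φ⁻¹(0.091) = -1.335
d' = z(H) − z(FA) = 0.613 − (-1.335) = 1.948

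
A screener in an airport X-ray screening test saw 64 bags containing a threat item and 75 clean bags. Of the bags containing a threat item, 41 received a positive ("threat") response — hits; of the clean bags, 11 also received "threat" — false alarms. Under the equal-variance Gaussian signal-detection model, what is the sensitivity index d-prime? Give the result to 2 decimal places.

H = 41/64 = 0.6406
FA = 11/75 = 0.1467
Φ⁻¹(H) = 0.360
Φ⁻¹(FA) = -1.051
d' = z(H) − z(FA) = 0.360 − (-1.051) = 1.411

d-prime = 1.41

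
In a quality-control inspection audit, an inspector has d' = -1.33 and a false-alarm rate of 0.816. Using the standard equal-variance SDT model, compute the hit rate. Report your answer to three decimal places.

z(false-alarm rate) = z(0.816) = 0.9002
z(H) = z(FA) + d' = 0.9002 + (-1.33) = -0.4298
hit rate = Φ(-0.4298) = 0.3337

hit rate = 0.334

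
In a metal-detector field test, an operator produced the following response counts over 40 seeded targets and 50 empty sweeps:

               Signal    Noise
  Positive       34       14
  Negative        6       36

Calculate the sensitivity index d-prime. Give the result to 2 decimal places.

H = 34/40 = 0.8500
FA = 14/50 = 0.2800
z(0.8500) = 1.0364, z(0.2800) = -0.5828
d' = z(H) − z(FA) = 1.0364 − (-0.5828) = 1.6192

d-prime = 1.62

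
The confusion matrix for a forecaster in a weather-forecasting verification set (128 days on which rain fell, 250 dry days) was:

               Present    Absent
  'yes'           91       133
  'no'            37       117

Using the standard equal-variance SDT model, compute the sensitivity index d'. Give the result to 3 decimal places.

d' = 0.476

H = 91/128 = 0.7109
FA = 133/250 = 0.5320
Φ⁻¹(H) = Φ⁻¹(0.7109) = 0.5560
Φ⁻¹(FA) = Φ⁻¹(0.5320) = 0.0803
d' = z(H) − z(FA) = 0.5560 − 0.0803 = 0.4757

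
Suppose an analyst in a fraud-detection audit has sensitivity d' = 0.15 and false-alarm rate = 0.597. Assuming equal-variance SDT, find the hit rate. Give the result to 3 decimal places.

hit rate = 0.654

z(false-alarm rate) = z(0.597) = 0.2456
z(H) = z(FA) + d' = 0.2456 + 0.15 = 0.3956
hit rate = Φ(0.3956) = 0.6538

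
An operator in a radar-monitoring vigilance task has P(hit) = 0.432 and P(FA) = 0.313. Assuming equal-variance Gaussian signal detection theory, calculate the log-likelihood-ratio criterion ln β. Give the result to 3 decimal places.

ln β = 0.104

z(H) = z(0.432) = -0.1713
z(FA) = z(0.313) = -0.4874
ln β = −½·[z(H)² − z(FA)²] = −0.5 × (0.0293 − 0.2376) = 0.10415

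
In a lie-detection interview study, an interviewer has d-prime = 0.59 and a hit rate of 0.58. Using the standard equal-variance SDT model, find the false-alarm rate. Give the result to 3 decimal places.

false-alarm rate = 0.349

z(hit rate) = z(0.58) = 0.2019
z(FA) = z(H) − d' = 0.2019 − 0.59 = -0.3881
false-alarm rate = Φ(-0.3881) = 0.3490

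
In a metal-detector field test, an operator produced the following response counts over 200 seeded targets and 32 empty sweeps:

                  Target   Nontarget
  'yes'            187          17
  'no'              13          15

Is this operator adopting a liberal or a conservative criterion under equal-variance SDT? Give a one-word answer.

z(H) = 1.514, z(FA) = 0.078
c = −½·(z(H) + z(FA)) = -0.796
c < 0 → liberal criterion (biased toward responding “yes”).

liberal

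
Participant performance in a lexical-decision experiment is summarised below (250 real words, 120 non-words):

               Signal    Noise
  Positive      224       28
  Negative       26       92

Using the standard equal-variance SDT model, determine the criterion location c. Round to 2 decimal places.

H = 224/250 = 0.8960
FA = 28/120 = 0.2333
Φ⁻¹(0.8960) = 1.259, Φ⁻¹(0.2333) = -0.728
c = −½·[z(H) + z(FA)] = −0.5 × (1.259 + (-0.728)) = -0.2655

c = -0.27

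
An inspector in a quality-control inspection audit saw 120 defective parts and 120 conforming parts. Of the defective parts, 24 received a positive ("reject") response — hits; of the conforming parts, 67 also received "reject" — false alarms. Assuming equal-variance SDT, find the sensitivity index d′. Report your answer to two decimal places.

d′ = -0.99

H = 24/120 = 0.2000
FA = 67/120 = 0.5583
Φ⁻¹(0.2000) = -0.8416, Φ⁻¹(0.5583) = 0.1467
d' = z(H) − z(FA) = -0.8416 − 0.1467 = -0.9883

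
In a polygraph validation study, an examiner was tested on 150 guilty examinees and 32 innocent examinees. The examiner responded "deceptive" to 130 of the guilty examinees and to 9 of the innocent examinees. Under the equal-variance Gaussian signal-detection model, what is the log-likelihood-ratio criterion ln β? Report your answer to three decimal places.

H = 130/150 = 0.8667
FA = 9/32 = 0.2812
z(H) = z(0.8667) = 1.1109
z(FA) = z(0.2812) = -0.5793
ln β = −½·[z(H)² − z(FA)²] = −0.5 × (1.2341 − 0.3356) = -0.44925

ln β = -0.449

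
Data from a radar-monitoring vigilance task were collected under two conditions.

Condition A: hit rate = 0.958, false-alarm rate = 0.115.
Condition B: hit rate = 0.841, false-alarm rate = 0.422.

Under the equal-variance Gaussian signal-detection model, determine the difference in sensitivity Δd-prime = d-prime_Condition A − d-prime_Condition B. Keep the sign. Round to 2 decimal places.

Condition A: z(0.958) = 1.728, z(0.115) = -1.200, d' = 2.928
Condition B: z(0.841) = 0.999, z(0.422) = -0.197, d' = 1.196
Δd' = d'_Condition A − d'_Condition B = 2.928 − 1.196 = 1.732
Condition A has the higher sensitivity.

Δd-prime = 1.73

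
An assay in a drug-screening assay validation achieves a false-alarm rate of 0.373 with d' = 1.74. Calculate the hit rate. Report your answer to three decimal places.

hit rate = 0.922

z(false-alarm rate) = z(0.373) = -0.3239
z(H) = z(FA) + d' = -0.3239 + 1.74 = 1.4161
hit rate = Φ(1.4161) = 0.9216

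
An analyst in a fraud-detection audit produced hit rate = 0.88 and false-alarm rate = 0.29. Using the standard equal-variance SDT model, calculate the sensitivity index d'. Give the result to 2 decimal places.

z(H) = 1.1750
z(FA) = -0.5534
d' = z(H) − z(FA) = 1.1750 − (-0.5534) = 1.7284

d' = 1.73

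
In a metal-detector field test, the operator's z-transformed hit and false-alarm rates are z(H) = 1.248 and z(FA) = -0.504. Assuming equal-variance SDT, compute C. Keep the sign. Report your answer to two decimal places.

c = −½·[z(H) + z(FA)] = −½·(1.248 + (-0.504)) = -0.372
c < 0: the operator has a liberal response bias.

C = -0.37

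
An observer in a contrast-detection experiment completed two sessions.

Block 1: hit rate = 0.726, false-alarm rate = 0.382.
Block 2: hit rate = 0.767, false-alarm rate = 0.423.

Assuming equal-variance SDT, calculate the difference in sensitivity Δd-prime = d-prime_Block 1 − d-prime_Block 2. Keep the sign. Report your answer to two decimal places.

Block 1: z(0.726) = 0.601, z(0.382) = -0.300, d' = 0.901
Block 2: z(0.767) = 0.729, z(0.423) = -0.194, d' = 0.923
Δd' = d'_Block 1 − d'_Block 2 = 0.901 − 0.923 = -0.022
Block 2 has the higher sensitivity.

Δd-prime = -0.02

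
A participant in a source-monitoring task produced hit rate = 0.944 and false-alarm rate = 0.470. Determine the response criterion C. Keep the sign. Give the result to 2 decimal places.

C = -0.76

z(0.944) = 1.5893, z(0.470) = -0.0753
c = −½·[z(H) + z(FA)] = −0.5 × (1.5893 + (-0.0753)) = -0.7570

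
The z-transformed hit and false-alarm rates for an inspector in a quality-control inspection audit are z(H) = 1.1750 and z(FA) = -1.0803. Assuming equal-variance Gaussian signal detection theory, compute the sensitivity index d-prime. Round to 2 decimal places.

d' = z(H) − z(FA) = 1.1750 − (-1.0803) = 2.2553

d-prime = 2.26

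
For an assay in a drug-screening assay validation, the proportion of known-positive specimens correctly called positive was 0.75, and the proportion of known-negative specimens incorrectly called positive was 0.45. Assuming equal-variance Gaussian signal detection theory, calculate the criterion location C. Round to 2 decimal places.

z(0.75) = 0.6745, z(0.45) = -0.1257
c = −½·[z(H) + z(FA)] = −0.5 × (0.6745 + (-0.1257)) = -0.2744
c < 0: the assay has a liberal response bias.

C = -0.27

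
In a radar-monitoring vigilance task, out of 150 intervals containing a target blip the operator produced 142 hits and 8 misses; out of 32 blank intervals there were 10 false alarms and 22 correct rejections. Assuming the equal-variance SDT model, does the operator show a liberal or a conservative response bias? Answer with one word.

liberal

z(H) = 1.613, z(FA) = -0.489
c = −½·(z(H) + z(FA)) = -0.562
c < 0 → liberal criterion (biased toward responding “yes”).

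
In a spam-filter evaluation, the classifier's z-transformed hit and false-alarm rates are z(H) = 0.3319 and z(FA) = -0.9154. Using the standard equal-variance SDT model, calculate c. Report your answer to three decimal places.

c = −½·[z(H) + z(FA)] = −½·(0.3319 + (-0.9154)) = 0.29175
c > 0: the classifier has a conservative response bias.

c = 0.292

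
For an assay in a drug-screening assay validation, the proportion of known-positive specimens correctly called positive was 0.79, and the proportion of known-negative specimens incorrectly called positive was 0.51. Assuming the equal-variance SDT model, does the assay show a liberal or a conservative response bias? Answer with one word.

z(H) = 0.806, z(FA) = 0.025
c = −½·(z(H) + z(FA)) = -0.4155
c < 0 → liberal criterion (biased toward responding “yes”).

liberal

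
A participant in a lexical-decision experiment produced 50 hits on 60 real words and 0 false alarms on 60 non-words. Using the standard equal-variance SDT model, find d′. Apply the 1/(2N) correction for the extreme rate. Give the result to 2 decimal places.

The false-alarm rate is 0/60 = 0, so apply the 1/(2N) correction: FA → 1/(2·60) = 0.00833.
z(H) = z(0.83333) = 0.967
z(FA) = z(0.00833) = -2.394
d' = 0.967 − (-2.394) = 3.361

d′ = 3.36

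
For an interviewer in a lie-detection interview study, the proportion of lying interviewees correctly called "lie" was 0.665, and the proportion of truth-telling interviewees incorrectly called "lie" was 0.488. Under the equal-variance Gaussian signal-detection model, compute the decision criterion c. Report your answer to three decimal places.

Φ⁻¹(0.665) = 0.4261, Φ⁻¹(0.488) = -0.0301
c = −½·[z(H) + z(FA)] = −0.5 × (0.4261 + (-0.0301)) = -0.1980
c < 0: the interviewer has a liberal response bias.

c = -0.198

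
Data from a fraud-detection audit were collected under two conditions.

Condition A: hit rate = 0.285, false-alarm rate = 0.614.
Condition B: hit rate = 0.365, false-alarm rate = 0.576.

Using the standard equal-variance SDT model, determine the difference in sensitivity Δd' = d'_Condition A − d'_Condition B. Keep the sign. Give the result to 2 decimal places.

Condition A: z(0.285) = -0.568, z(0.614) = 0.290, d' = -0.858
Condition B: z(0.365) = -0.345, z(0.576) = 0.192, d' = -0.537
Δd' = d'_Condition A − d'_Condition B = -0.858 − (-0.537) = -0.321
Condition B has the higher sensitivity.

Δd' = -0.32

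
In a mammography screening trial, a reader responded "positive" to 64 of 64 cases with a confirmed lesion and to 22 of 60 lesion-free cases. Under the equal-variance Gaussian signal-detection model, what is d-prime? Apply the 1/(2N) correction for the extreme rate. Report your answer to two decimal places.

d-prime = 2.76

The hit rate is 64/64 = 1, so apply the 1/(2N) correction: H → 1 − 1/(2·64) = 0.99219.
z(H) = z(0.99219) = 2.418
z(FA) = z(0.36667) = -0.341
d' = 2.418 − (-0.341) = 2.759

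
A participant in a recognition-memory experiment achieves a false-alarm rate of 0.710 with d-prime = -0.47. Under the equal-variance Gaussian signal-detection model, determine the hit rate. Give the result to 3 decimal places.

hit rate = 0.533

z(false-alarm rate) = z(0.710) = 0.5534
z(H) = z(FA) + d' = 0.5534 + (-0.47) = 0.0834
hit rate = Φ(0.0834) = 0.5332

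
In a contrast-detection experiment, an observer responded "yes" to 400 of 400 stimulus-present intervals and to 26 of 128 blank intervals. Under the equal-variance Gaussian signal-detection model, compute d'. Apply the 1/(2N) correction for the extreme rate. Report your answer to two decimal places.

The hit rate is 400/400 = 1, so apply the 1/(2N) correction: H → 1 − 1/(2·400) = 0.99875.
z(H) = z(0.99875) = 3.023
z(FA) = z(0.20312) = -0.831
d' = 3.023 − (-0.831) = 3.854

d' = 3.85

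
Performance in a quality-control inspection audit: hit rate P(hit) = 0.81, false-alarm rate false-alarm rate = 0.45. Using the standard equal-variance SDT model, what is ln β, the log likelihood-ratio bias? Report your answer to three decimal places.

ln β = -0.377

Φ⁻¹(H) = Φ⁻¹(0.81) = 0.8779
Φ⁻¹(FA) = Φ⁻¹(0.45) = -0.1257
ln β = −½·[z(H)² − z(FA)²] = −0.5 × (0.7707 − 0.0158) = -0.37745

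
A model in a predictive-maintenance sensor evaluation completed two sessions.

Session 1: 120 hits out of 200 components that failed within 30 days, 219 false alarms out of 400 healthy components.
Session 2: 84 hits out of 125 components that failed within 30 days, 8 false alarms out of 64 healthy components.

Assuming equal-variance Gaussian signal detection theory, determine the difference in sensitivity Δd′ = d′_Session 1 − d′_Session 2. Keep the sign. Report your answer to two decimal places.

Δd′ = -1.46

Session 1: z(0.6000) = 0.253, z(0.5475) = 0.119, d' = 0.134
Session 2: z(0.6720) = 0.445, z(0.1250) = -1.150, d' = 1.595
Δd' = d'_Session 1 − d'_Session 2 = 0.134 − 1.595 = -1.461
Session 2 has the higher sensitivity.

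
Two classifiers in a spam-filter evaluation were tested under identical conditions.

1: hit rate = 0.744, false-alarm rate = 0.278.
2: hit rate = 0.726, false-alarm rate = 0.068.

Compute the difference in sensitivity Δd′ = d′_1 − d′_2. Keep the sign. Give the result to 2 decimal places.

1: z(0.744) = 0.656, z(0.278) = -0.589, d' = 1.245
2: z(0.726) = 0.601, z(0.068) = -1.491, d' = 2.092
Δd' = d'_1 − d'_2 = 1.245 − 2.092 = -0.847
2 has the higher sensitivity.

Δd′ = -0.85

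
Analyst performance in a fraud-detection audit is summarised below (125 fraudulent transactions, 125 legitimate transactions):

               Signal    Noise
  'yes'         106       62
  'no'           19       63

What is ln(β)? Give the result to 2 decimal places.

H = 106/125 = 0.8480
FA = 62/125 = 0.4960
Φ⁻¹(H) = Φ⁻¹(0.8480) = 1.028
Φ⁻¹(FA) = Φ⁻¹(0.4960) = -0.010
ln β = −½·[z(H)² − z(FA)²] = −0.5 × (1.057 − 0.000) = -0.5285

ln β = -0.53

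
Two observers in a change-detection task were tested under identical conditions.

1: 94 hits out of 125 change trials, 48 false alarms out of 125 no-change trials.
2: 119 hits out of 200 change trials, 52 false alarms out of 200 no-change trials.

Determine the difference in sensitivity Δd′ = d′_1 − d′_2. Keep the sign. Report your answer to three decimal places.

1: z(0.7520) = 0.6808, z(0.3840) = -0.2950, d' = 0.9758
2: z(0.5950) = 0.2404, z(0.2600) = -0.6433, d' = 0.8837
Δd' = d'_1 − d'_2 = 0.9758 − 0.8837 = 0.0921
1 has the higher sensitivity.

Δd′ = 0.092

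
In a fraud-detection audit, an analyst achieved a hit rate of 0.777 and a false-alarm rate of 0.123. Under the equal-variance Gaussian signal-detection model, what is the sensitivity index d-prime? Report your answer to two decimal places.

z(0.777) = 0.762, z(0.123) = -1.160
d' = z(H) − z(FA) = 0.762 − (-1.160) = 1.922

d-prime = 1.92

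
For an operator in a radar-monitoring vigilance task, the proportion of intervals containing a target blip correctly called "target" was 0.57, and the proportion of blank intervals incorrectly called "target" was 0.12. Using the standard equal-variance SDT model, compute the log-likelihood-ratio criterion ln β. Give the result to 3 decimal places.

Φ⁻¹(H) = 0.1764
Φ⁻¹(FA) = -1.1750
ln β = −½·[z(H)² − z(FA)²] = −0.5 × (0.0311 − 1.3806) = 0.67475

ln β = 0.675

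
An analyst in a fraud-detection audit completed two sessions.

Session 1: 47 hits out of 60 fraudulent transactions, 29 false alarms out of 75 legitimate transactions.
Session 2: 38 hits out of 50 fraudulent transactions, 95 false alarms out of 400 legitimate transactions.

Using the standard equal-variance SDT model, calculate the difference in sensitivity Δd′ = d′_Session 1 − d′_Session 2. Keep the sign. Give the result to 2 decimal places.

Δd′ = -0.35

Session 1: z(0.7833) = 0.783, z(0.3867) = -0.288, d' = 1.071
Session 2: z(0.7600) = 0.706, z(0.2375) = -0.714, d' = 1.420
Δd' = d'_Session 1 − d'_Session 2 = 1.071 − 1.420 = -0.349
Session 2 has the higher sensitivity.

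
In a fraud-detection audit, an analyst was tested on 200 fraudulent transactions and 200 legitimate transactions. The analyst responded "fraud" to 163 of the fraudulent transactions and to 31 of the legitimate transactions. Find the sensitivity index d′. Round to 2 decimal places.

H = 163/200 = 0.8150
FA = 31/200 = 0.1550
z(H) = z(0.8150) = 0.896
z(FA) = z(0.1550) = -1.015
d' = z(H) − z(FA) = 0.896 − (-1.015) = 1.911

d′ = 1.91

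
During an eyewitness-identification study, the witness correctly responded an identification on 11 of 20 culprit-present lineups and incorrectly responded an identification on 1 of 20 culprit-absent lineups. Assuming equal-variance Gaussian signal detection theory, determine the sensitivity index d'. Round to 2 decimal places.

H = 11/20 = 0.5500
FA = 1/20 = 0.0500
Φ⁻¹(H) = Φ⁻¹(0.5500) = 0.126
Φ⁻¹(FA) = Φ⁻¹(0.0500) = -1.645
d' = z(H) − z(FA) = 0.126 − (-1.645) = 1.771

d' = 1.77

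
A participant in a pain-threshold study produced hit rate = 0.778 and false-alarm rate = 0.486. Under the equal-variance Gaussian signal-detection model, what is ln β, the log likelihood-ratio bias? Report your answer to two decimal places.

ln β = -0.29

Φ⁻¹(H) = 0.765
Φ⁻¹(FA) = -0.035
ln β = −½·[z(H)² − z(FA)²] = −0.5 × (0.585 − 0.001) = -0.292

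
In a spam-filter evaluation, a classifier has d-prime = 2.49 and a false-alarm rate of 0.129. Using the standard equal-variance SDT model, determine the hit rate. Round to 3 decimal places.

z(false-alarm rate) = z(0.129) = -1.1311
z(H) = z(FA) + d' = -1.1311 + 2.49 = 1.3589
hit rate = Φ(1.3589) = 0.9129

hit rate = 0.913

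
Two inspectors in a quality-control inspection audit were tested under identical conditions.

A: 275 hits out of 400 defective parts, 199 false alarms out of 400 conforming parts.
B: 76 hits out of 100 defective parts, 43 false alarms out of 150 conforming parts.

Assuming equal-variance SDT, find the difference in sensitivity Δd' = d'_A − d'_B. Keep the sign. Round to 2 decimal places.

Δd' = -0.77

A: z(0.6875) = 0.489, z(0.4975) = -0.006, d' = 0.495
B: z(0.7600) = 0.706, z(0.2867) = -0.563, d' = 1.269
Δd' = d'_A − d'_B = 0.495 − 1.269 = -0.774
B has the higher sensitivity.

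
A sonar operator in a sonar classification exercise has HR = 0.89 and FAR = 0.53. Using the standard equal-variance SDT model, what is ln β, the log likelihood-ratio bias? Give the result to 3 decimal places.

Φ⁻¹(H) = Φ⁻¹(0.89) = 1.2265
Φ⁻¹(FA) = Φ⁻¹(0.53) = 0.0753
ln β = −½·[z(H)² − z(FA)²] = −0.5 × (1.5043 − 0.0057) = -0.7493

ln β = -0.749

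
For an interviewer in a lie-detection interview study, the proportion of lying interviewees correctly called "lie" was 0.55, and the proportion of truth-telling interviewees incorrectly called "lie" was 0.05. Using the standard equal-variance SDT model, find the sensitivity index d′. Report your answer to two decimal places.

d′ = 1.77

z(H) = z(0.55) = 0.126
z(FA) = z(0.05) = -1.645
d' = z(H) − z(FA) = 0.126 − (-1.645) = 1.771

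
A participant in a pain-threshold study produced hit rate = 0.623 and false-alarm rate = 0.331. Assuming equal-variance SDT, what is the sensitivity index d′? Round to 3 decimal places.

z(H) = z(0.623) = 0.3134
z(FA) = z(0.331) = -0.4372
d' = z(H) − z(FA) = 0.3134 − (-0.4372) = 0.7506

d′ = 0.751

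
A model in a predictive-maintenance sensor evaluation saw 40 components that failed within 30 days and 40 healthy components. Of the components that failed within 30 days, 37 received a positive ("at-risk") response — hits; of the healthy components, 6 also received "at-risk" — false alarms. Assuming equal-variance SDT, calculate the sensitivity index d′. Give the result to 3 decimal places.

H = 37/40 = 0.9250
FA = 6/40 = 0.1500
z(0.9250) = 1.4395, z(0.1500) = -1.0364
d' = z(H) − z(FA) = 1.4395 − (-1.0364) = 2.4759

d′ = 2.476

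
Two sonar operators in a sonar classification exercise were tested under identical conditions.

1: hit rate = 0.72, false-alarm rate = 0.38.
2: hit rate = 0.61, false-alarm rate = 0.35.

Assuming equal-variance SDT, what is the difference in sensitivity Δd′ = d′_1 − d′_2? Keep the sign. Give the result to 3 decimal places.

1: z(0.72) = 0.5828, z(0.38) = -0.3055, d' = 0.8883
2: z(0.61) = 0.2793, z(0.35) = -0.3853, d' = 0.6646
Δd' = d'_1 − d'_2 = 0.8883 − 0.6646 = 0.2237
1 has the higher sensitivity.

Δd′ = 0.224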